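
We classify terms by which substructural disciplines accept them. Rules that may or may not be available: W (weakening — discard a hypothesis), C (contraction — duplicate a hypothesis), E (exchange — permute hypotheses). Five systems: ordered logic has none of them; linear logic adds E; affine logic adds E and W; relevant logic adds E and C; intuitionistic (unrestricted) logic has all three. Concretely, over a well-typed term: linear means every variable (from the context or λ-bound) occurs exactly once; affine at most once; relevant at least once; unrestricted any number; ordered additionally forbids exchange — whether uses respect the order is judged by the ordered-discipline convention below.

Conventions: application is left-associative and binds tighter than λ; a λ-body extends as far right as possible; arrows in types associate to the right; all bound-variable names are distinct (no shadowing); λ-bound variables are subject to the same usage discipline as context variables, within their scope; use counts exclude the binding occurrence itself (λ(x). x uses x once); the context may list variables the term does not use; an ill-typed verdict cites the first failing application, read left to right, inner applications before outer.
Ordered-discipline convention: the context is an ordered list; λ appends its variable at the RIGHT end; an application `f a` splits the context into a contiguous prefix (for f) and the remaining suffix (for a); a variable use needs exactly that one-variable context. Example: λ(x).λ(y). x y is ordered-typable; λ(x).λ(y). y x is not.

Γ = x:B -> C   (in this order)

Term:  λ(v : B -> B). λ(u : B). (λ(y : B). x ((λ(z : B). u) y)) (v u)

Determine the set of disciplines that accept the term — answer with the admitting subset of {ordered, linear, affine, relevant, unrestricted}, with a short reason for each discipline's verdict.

admitted by: unrestricted
use counts: x: 1×; v (bound): 1×; u (bound): 2×; y (bound): 1×; z (bound): 0×
use order (left to right): x, u, y, v, u
typing: well-typed at (B -> B) -> B -> C
ordered: ✗ — u ×2 used more than once (contraction); needs weakening: z unused
linear: ✗ — u ×2 used more than once (contraction); needs weakening: z unused
affine: ✗ — u ×2 used more than once (contraction)
relevant: ✗ — needs weakening: z unused
unrestricted: ✓ — well-typed at (B -> B) -> B -> C; no restrictions here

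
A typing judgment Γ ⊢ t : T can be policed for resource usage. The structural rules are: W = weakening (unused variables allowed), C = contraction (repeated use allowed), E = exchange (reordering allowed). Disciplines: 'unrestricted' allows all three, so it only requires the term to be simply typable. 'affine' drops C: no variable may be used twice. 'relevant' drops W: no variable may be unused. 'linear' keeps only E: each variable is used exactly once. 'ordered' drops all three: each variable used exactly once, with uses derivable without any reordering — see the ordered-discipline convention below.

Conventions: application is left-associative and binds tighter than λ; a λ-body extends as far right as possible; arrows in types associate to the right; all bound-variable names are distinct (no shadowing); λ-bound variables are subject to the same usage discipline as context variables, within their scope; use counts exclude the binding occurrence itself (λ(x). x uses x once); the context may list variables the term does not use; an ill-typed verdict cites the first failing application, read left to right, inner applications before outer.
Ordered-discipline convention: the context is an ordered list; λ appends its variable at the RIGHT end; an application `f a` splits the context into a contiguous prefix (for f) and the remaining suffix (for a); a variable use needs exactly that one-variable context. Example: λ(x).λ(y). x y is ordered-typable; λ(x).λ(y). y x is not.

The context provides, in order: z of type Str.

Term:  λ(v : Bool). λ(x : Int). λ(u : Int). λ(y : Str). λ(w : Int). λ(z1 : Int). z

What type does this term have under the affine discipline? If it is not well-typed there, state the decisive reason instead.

term : Bool → Int → Int → Str → Int → Int → Str
usage: z ×1; v (bound) ×0; x (bound) ×0; u (bound) ×0; y (bound) ×0; w (bound) ×0; z1 (bound) ×0
order of uses: z
typing: ✓ — Bool → Int → Int → Str → Int → Int → Str
across the five disciplines: ordered ✗ · linear ✗ · affine ✓ · relevant ✗ · unrestricted ✓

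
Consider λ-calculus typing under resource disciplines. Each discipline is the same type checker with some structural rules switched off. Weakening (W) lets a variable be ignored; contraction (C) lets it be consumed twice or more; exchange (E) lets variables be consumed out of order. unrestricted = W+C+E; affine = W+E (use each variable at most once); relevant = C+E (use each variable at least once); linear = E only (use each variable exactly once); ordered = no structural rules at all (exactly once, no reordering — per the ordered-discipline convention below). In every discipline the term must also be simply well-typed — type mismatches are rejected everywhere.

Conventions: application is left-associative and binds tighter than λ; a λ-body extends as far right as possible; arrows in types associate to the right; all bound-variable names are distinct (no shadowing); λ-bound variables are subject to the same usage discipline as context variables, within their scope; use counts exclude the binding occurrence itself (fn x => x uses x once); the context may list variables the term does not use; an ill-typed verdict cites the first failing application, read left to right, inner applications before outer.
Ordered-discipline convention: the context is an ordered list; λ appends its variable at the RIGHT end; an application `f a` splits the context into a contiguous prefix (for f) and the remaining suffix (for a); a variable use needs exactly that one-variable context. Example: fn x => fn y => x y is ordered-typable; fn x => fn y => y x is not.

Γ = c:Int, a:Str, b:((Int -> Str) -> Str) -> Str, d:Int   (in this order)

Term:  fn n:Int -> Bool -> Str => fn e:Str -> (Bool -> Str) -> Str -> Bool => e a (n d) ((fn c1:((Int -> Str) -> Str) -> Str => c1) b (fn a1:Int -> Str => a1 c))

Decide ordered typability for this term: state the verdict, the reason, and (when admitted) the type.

no — needs exchange: uses follow e, a, n, d, c1, b, a1, c
variable uses: c: 1; a: 1; b: 1; d: 1; n [bound]: 1; e [bound]: 1; c1 [bound]: 1; a1 [bound]: 1
left-to-right use order: e, a, n, d, c1, b, a1, c
typing: ✓ — (Int -> Bool -> Str) -> (Str -> (Bool -> Str) -> Str -> Bool) -> Bool
all disciplines: ordered ✗ | linear ✓ | affine ✓ | relevant ✓ | unrestricted ✓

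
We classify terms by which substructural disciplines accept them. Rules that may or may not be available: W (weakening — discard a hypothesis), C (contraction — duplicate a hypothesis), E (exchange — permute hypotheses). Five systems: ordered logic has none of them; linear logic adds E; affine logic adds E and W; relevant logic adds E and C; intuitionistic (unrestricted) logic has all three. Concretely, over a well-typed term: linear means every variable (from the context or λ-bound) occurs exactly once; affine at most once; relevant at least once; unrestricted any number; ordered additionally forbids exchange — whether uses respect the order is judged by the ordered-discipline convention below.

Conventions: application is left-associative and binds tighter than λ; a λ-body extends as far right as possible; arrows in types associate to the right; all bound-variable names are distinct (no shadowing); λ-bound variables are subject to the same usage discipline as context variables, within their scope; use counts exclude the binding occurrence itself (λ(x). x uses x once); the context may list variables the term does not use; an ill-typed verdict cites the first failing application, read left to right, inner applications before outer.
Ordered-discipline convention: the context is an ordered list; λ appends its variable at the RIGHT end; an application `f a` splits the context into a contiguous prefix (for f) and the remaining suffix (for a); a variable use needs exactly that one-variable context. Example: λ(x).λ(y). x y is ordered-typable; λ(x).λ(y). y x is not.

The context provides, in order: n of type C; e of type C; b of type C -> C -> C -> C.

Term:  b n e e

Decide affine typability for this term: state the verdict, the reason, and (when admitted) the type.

no — uses contraction: e ×2
usage: n ×1, e ×2, b ×1
order of uses: b, n, e, e
typing: ✓ — C
across the five disciplines: ordered ✗, linear ✗, affine ✗, relevant ✓, unrestricted ✓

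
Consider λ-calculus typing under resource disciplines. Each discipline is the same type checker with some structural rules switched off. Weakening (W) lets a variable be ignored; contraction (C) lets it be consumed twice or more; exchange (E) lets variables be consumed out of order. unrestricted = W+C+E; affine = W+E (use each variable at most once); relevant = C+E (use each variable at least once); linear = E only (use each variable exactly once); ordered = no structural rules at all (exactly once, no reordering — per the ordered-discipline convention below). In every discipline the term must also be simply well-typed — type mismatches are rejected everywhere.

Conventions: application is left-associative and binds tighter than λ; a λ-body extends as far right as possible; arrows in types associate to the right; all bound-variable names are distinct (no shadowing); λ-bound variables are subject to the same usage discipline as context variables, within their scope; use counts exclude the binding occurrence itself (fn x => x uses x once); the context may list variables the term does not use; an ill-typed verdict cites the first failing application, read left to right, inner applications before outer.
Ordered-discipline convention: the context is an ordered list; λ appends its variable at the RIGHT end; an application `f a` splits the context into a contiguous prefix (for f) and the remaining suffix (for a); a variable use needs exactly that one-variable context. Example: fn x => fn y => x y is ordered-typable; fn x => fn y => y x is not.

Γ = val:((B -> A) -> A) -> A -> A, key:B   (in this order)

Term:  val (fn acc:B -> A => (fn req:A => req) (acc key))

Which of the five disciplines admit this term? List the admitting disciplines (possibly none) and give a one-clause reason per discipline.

accepted by: linear, affine, relevant, unrestricted
usage: val: 1×; key: 1×; acc (bound): 1×; req (bound): 1×
uses in reading order: val, req, acc, key
typing: well-typed — term : A -> A
ordered ✗ (no ordered split (uses run val, req, acc, key))
linear ✓ (each of val, key, acc, req used exactly once)
affine ✓ (no duplicate uses among val, key, acc, req)
relevant ✓ (val, key, acc, req: all used, weakening unneeded)
unrestricted ✓ (simply typable at A -> A; W, C, E all held)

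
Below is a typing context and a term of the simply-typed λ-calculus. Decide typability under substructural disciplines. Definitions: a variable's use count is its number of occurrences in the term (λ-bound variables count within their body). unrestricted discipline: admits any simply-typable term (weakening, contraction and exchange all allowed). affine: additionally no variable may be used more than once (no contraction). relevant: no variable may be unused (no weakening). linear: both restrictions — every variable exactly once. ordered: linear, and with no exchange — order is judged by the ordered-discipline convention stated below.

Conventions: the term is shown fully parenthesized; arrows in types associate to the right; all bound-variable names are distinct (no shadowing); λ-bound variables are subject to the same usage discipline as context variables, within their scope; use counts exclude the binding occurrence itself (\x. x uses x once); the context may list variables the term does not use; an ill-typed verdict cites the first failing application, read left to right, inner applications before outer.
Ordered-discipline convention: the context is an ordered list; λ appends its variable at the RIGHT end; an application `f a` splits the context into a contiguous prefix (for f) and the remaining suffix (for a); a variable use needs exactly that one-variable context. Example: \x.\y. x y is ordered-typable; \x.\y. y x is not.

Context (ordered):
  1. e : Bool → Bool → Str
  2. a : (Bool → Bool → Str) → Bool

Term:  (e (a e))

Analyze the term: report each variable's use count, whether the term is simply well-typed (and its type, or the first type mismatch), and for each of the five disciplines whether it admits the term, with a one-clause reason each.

variable uses: e ×2; a ×1
uses in reading order: e, a, e
typing: the term checks, with type Bool → Str
ordered: ✗, needs contraction — e ×2
linear: ✗, needs contraction — e ×2
affine: ✗, needs contraction — e ×2
relevant: ✓, e, a: all used, weakening unneeded
unrestricted: ✓, type-checks (Bool → Str) and nothing is barred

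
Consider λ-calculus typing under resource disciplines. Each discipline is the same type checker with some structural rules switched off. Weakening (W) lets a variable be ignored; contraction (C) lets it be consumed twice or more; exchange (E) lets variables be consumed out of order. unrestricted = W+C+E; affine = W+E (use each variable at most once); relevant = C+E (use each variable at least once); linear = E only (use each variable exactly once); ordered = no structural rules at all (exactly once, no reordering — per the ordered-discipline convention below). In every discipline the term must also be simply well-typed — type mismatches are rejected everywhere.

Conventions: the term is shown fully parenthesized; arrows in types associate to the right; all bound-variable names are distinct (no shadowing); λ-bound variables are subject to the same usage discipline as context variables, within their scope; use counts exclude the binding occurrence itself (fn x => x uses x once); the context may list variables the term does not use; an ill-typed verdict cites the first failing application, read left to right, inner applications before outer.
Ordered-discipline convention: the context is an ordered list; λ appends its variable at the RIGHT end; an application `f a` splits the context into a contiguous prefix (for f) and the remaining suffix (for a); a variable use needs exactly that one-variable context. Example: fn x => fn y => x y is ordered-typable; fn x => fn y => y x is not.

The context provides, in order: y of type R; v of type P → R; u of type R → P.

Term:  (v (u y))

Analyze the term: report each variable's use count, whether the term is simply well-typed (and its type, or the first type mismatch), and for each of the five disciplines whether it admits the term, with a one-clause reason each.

variable uses: y=1; v=1; u=1
order of uses: v, u, y
typing: the term checks, with type R
ordered: ✗, no ordered split (uses run v, u, y)
linear: ✓, exactly-once usage across y, v, u
affine: ✓, no duplicate uses among y, v, u
relevant: ✓, none of y, v, u goes unused
unrestricted: ✓, typability at R is all that's needed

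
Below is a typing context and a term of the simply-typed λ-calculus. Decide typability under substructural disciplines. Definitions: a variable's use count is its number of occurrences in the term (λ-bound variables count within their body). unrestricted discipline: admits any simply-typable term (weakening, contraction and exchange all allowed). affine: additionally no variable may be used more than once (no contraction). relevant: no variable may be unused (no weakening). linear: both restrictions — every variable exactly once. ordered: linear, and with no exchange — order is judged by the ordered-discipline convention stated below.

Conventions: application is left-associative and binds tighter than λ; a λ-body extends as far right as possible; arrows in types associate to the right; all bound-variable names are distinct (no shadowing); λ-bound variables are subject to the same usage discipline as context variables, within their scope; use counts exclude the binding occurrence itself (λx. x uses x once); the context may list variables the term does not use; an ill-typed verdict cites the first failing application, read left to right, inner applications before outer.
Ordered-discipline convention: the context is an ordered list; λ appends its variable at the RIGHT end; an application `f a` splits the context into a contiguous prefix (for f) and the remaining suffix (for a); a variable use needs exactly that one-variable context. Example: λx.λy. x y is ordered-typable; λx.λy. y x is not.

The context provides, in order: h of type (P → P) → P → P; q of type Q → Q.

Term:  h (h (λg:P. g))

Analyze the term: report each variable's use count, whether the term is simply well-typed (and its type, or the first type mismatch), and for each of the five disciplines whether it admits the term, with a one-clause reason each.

counts: h: 2×, q: 0×, g (λ-bound): 1×
uses in reading order: h, h, g
typing: well-typed — term : P → P
ordered: ✗ — repeated use of h ×2; needs weakening: q unused
linear: ✗ — repeated use of h ×2; needs weakening: q unused
affine: ✗ — repeated use of h ×2
relevant: ✗ — needs weakening: q unused
unrestricted: ✓ — well-typed at P → P; no restrictions here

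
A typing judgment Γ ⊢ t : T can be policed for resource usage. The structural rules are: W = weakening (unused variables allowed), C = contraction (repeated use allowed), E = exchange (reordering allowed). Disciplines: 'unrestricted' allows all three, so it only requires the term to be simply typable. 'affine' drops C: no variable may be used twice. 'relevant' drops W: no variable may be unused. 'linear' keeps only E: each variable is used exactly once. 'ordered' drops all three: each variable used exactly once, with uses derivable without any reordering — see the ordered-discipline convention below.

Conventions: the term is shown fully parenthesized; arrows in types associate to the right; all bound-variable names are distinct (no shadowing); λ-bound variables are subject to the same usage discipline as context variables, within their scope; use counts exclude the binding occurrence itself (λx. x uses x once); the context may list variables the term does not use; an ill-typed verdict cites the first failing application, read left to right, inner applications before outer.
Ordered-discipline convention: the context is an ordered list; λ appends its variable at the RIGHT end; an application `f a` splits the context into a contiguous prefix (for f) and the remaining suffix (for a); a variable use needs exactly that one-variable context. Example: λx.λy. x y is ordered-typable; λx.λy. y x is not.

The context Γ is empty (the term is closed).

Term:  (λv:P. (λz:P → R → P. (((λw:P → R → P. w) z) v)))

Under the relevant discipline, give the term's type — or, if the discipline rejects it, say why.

term : P → (P → R → P) → R → P
use counts: v (bound) ×1, z (bound) ×1, w (bound) ×1
use order (left to right): w, z, v
typing: ✓ — P → (P → R → P) → R → P
all disciplines: ordered ✗, linear ✓, affine ✓, relevant ✓, unrestricted ✓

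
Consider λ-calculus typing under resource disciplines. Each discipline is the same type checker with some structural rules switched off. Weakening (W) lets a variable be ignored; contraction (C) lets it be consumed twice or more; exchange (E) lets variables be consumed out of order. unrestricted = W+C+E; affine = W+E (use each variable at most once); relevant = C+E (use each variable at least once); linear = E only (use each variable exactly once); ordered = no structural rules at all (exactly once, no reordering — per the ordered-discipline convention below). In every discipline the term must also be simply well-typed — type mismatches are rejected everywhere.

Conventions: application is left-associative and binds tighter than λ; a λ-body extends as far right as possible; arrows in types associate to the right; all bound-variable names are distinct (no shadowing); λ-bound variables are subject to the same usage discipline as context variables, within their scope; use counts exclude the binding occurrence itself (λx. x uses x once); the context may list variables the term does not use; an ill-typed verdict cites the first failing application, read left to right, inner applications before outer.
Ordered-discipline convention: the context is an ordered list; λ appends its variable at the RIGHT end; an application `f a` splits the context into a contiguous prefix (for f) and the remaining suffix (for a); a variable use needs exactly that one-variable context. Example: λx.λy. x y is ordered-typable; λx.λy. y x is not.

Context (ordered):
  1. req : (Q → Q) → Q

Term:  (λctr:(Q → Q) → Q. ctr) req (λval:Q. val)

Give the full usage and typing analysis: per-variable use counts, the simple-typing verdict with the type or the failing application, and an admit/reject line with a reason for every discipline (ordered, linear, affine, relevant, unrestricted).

variable uses: req=1; ctr [bound]=1; val [bound]=1
order of uses: ctr, req, val
typing: well-typed at Q
ordered: ✓, single-use (req, ctr, val), ordered derivation ok
linear: ✓, exactly-once usage across req, ctr, val
affine: ✓, none of req, ctr, val used more than once
relevant: ✓, none of req, ctr, val goes unused
unrestricted: ✓, typability at Q is all that's needed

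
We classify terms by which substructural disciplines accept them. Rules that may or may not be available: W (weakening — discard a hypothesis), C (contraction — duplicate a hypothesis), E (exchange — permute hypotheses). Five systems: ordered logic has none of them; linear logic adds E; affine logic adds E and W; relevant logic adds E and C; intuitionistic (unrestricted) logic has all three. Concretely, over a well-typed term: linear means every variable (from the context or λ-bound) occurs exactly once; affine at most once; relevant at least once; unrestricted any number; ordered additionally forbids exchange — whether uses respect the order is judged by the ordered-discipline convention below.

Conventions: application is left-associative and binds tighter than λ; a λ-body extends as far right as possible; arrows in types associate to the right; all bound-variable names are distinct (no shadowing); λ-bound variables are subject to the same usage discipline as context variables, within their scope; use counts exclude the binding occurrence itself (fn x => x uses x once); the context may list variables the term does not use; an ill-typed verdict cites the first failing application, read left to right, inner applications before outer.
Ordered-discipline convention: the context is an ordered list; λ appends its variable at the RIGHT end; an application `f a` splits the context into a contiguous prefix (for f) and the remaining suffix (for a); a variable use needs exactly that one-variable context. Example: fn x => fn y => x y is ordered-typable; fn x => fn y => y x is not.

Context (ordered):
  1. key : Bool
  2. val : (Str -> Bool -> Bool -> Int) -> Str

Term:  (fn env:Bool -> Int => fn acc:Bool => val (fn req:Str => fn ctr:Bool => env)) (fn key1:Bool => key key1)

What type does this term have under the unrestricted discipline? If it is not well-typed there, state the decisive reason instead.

not well-typed under unrestricted — not simply typable
counts: key=1; val=1; env [bound]=1; acc [bound]=0; req [bound]=0; ctr [bound]=0; key1 [bound]=1
left-to-right use order: val, env, key, key1
typing: ill-typed: non-function type Bool applied to an argument
summary: ordered ✗ | linear ✗ | affine ✗ | relevant ✗ | unrestricted ✗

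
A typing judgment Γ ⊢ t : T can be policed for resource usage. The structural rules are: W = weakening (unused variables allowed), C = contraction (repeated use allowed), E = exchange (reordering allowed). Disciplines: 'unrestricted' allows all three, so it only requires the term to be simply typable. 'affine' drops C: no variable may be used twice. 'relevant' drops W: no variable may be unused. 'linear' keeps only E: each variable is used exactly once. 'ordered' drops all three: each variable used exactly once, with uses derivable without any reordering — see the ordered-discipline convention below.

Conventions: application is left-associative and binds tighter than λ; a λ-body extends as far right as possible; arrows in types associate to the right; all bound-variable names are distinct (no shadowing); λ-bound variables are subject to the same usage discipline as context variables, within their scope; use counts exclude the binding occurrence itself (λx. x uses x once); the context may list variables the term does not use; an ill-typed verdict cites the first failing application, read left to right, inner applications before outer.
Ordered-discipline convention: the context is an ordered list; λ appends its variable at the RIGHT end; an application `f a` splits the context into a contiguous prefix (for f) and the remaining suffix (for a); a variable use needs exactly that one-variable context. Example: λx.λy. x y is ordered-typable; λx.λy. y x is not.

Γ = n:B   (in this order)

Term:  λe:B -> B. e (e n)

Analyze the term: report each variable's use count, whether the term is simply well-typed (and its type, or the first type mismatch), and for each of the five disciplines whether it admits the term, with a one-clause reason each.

use counts: n ×1, e (bound) ×2
uses in reading order: e, e, n
typing: well-typed — term : (B -> B) -> B
ordered ✗ (e ×2 used more than once (contraction))
linear ✗ (e ×2 used more than once (contraction))
affine ✗ (e ×2 used more than once (contraction))
relevant ✓ (none of n, e goes unused)
unrestricted ✓ (simply typable at (B -> B) -> B; W, C, E all held)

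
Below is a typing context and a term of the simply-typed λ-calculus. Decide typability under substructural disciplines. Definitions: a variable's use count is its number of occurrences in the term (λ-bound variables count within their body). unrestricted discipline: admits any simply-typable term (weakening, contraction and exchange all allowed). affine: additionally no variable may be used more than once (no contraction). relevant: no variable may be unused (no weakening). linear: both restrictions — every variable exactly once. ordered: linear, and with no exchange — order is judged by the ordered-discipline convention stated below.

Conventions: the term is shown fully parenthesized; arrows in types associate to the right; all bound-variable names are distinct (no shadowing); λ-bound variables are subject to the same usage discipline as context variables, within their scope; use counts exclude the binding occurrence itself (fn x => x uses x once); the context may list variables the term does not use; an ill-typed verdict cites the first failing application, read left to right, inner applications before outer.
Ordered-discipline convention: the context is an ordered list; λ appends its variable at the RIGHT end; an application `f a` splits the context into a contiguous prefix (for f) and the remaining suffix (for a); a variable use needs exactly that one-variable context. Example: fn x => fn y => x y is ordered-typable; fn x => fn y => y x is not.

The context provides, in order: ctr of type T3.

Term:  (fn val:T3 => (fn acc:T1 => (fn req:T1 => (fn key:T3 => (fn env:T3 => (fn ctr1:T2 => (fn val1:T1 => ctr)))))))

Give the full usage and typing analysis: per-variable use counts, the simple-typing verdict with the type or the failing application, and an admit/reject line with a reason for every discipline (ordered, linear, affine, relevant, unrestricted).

usage: ctr=1; val [bound]=0; acc [bound]=0; req [bound]=0; key [bound]=0; env [bound]=0; ctr1 [bound]=0; val1 [bound]=0
order of uses: ctr
typing: the term checks, with type T3 → T1 → T1 → T3 → T3 → T2 → T1 → T3
ordered: ✗ — needs weakening: val, acc, req, key, env, ctr1, val1 unused
linear: ✗ — needs weakening: val, acc, req, key, env, ctr1, val1 unused
affine: ✓ — none of ctr, val, acc, req, key, env, ctr1, val1 used more than once
relevant: ✗ — needs weakening: val, acc, req, key, env, ctr1, val1 unused
unrestricted: ✓ — type-checks (T3 → T1 → T1 → T3 → T3 → T2 → T1 → T3) and nothing is barred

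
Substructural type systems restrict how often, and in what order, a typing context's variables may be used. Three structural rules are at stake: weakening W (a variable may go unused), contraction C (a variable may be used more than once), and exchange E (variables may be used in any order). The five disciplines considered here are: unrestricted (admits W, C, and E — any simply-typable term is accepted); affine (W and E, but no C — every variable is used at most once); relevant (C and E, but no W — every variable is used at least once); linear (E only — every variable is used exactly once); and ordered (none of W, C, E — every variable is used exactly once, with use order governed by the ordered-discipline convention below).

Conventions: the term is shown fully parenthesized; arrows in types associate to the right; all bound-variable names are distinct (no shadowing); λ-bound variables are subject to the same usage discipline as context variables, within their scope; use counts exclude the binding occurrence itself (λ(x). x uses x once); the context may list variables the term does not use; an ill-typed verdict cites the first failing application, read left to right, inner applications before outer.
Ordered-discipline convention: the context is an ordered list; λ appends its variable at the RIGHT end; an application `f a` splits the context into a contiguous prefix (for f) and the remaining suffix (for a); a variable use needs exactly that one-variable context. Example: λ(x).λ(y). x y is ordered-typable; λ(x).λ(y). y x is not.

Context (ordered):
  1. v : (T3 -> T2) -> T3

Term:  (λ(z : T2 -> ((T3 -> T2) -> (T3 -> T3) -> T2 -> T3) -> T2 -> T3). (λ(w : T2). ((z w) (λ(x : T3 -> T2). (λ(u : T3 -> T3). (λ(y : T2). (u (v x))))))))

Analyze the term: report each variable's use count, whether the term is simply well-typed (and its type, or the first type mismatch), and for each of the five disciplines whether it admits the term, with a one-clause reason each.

variable uses: v ×1; z (bound) ×1; w (bound) ×1; x (bound) ×1; u (bound) ×1; y (bound) ×0
left-to-right use order: z, w, u, v, x
typing: ✓ — (T2 -> ((T3 -> T2) -> (T3 -> T3) -> T2 -> T3) -> T2 -> T3) -> T2 -> T2 -> T3
ordered: ✗ — y left unused
linear: ✗ — y left unused
affine: ✓ — none of v, z, w, x, u, y used more than once
relevant: ✗ — y left unused
unrestricted: ✓ — typability at (T2 -> ((T3 -> T2) -> (T3 -> T3) -> T2 -> T3) -> T2 -> T3) -> T2 -> T2 -> T3 is all that's needed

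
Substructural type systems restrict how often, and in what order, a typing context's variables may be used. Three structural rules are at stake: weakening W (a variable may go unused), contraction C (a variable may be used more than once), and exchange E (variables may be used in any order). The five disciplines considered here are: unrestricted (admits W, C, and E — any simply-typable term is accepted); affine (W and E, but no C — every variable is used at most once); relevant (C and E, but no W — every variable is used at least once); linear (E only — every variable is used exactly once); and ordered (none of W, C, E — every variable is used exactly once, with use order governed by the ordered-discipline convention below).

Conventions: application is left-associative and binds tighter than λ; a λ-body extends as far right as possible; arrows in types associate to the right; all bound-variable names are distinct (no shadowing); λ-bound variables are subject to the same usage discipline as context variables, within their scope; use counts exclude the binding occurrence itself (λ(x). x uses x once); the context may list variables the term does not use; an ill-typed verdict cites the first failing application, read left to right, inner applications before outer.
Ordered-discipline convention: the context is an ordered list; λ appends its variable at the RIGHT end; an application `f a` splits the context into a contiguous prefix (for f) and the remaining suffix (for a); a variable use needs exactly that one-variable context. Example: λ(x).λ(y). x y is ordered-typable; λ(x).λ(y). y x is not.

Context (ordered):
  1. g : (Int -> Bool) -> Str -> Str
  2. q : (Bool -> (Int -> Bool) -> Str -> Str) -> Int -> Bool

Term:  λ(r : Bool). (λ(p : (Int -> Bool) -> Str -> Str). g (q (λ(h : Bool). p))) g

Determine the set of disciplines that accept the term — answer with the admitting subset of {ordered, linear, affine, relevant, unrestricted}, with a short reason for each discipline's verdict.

accepted by: unrestricted
use counts: g: 2, q: 1, r (λ-bound): 0, p (λ-bound): 1, h (λ-bound): 0
order of uses: g, q, p, g
typing: the term checks, with type Bool -> Str -> Str
ordered: ✗, repeated use of g ×2; r, h never used (weakening)
linear: ✗, repeated use of g ×2; r, h never used (weakening)
affine: ✗, repeated use of g ×2
relevant: ✗, r, h never used (weakening)
unrestricted: ✓, type-checks (Bool -> Str -> Str) and nothing is barred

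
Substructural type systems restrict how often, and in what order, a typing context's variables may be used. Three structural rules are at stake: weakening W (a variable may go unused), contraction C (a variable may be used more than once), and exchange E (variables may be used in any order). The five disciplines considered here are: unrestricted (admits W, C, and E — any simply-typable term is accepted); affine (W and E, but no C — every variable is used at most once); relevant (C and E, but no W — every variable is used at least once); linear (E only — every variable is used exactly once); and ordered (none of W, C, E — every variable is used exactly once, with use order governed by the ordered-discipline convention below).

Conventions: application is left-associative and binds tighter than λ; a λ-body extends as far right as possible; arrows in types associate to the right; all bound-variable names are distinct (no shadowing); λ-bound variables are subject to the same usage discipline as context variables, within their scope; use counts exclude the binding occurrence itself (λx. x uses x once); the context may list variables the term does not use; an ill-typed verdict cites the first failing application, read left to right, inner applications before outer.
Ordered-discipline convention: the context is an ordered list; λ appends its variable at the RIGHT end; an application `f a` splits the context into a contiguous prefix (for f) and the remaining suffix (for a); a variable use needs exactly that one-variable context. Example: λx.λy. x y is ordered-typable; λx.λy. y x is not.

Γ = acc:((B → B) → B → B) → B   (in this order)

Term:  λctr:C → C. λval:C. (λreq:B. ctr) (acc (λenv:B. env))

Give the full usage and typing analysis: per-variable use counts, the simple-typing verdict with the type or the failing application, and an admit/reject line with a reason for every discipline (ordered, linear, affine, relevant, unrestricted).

variable uses: acc ×1, ctr (bound) ×1, val (bound) ×0, req (bound) ×0, env (bound) ×1
left-to-right use order: ctr, acc, env
typing: ill-typed: an application expects (B → B) → B → B but receives B → B
ordered ✗ (not simply typable)
linear ✗ (fails simple typing)
affine ✗ (a type mismatch blocks all five)
relevant ✗ (the type mismatch rejects it)
unrestricted ✗ (not simply typable)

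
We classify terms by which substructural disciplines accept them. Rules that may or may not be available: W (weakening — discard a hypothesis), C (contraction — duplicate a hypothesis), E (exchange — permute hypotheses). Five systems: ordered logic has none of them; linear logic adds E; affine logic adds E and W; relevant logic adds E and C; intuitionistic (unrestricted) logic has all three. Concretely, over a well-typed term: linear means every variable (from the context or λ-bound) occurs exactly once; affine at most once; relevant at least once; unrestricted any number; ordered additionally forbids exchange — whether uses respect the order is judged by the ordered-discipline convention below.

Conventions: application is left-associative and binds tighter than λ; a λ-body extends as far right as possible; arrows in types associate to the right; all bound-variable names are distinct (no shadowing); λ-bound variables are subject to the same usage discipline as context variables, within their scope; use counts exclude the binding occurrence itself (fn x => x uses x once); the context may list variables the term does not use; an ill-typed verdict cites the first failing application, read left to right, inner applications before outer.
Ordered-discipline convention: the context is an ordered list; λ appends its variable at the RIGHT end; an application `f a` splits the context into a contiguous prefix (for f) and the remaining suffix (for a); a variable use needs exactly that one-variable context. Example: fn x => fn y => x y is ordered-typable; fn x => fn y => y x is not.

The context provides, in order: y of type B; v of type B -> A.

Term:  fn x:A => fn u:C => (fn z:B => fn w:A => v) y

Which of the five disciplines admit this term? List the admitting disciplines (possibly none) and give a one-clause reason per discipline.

admitted by: affine, unrestricted
usage: y: 1×, v: 1×, x (λ-bound): 0×, u (λ-bound): 0×, z (λ-bound): 0×, w (λ-bound): 0×
use order (left to right): v, y
typing: the term checks, with type A -> C -> A -> B -> A
ordered ✗ (x, u, z, w left unused)
linear ✗ (x, u, z, w left unused)
affine ✓ (no duplicate uses among y, v, x, u, z, w)
relevant ✗ (x, u, z, w left unused)
unrestricted ✓ (typability at A -> C -> A -> B -> A is all that's needed)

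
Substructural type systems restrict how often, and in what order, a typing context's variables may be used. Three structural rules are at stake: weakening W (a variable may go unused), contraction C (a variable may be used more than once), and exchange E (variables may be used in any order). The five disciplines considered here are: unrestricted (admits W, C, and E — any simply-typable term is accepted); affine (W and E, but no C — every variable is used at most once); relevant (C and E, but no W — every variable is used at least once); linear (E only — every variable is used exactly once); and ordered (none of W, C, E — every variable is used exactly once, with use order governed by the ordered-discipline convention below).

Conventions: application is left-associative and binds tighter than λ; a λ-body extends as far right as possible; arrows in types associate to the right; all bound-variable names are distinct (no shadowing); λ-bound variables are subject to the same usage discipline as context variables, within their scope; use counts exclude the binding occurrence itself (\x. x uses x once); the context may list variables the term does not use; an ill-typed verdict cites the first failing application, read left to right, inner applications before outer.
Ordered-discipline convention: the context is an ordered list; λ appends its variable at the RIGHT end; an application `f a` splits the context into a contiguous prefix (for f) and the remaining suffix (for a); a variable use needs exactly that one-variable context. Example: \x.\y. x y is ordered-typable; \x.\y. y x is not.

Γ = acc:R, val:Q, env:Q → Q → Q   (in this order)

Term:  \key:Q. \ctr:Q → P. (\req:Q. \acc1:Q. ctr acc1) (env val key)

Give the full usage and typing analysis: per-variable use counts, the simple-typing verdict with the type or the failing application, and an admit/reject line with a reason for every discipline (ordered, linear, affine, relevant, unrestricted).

use counts: acc ×0; val ×1; env ×1; key [bound] ×1; ctr [bound] ×1; req [bound] ×0; acc1 [bound] ×1
use order (left to right): ctr, acc1, env, val, key
typing: ✓ — Q → (Q → P) → Q → P
ordered: ✗ — needs weakening: acc, req unused
linear: ✗ — needs weakening: acc, req unused
affine: ✓ — none of acc, val, env, key, ctr, req, acc1 used more than once
relevant: ✗ — needs weakening: acc, req unused
unrestricted: ✓ — simply typable at Q → (Q → P) → Q → P; W, C, E all held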